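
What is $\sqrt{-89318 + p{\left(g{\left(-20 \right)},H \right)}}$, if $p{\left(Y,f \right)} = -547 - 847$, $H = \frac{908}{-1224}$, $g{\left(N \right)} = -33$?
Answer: $2 i \sqrt{22678} \approx 301.18 i$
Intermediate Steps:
$H = - \frac{227}{306}$ ($H = 908 \left(- \frac{1}{1224}\right) = - \frac{227}{306} \approx -0.74183$)
$p{\left(Y,f \right)} = -1394$
$\sqrt{-89318 + p{\left(g{\left(-20 \right)},H \right)}} = \sqrt{-89318 - 1394} = \sqrt{-90712} = 2 i \sqrt{22678}$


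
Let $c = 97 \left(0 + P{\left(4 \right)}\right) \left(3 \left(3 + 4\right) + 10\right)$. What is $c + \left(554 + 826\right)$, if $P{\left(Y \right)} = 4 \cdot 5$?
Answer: $61520$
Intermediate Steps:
$P{\left(Y \right)} = 20$
$c = 60140$ ($c = 97 \left(0 + 20\right) \left(3 \left(3 + 4\right) + 10\right) = 97 \cdot 20 \left(3 \cdot 7 + 10\right) = 97 \cdot 20 \left(21 + 10\right) = 97 \cdot 20 \cdot 31 = 97 \cdot 620 = 60140$)
$c + \left(554 + 826\right) = 60140 + \left(554 + 826\right) = 60140 + 1380 = 61520$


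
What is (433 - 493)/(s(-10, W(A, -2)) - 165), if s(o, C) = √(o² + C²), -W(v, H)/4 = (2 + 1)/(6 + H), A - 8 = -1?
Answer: 2475/6779 + 15*√109/6779 ≈ 0.38820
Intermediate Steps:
A = 7 (A = 8 - 1 = 7)
W(v, H) = -12/(6 + H) (W(v, H) = -4*(2 + 1)/(6 + H) = -12/(6 + H))
s(o, C) = √(C² + o²)
(433 - 493)/(s(-10, W(A, -2)) - 165) = (433 - 493)/(√((-12/(6 - 2))² + (-10)²) - 165) = -60/(√((-12/4)² + 100) - 165) = -60/(√((-12*¼)² + 100) - 165) = -60/(√((-3)² + 100) - 165) = -60/(√(9 + 100) - 165) = -60/(√109 - 165) = -60/(-165 + √109)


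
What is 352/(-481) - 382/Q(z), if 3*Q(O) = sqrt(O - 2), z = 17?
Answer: -352/481 - 382*sqrt(15)/5 ≈ -296.63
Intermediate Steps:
Q(O) = sqrt(-2 + O)/3 (Q(O) = sqrt(O - 2)/3 = sqrt(-2 + O)/3)
352/(-481) - 382/Q(z) = 352/(-481) - 382*3/sqrt(-2 + 17) = 352*(-1/481) - 382*sqrt(15)/5 = -352/481 - 382*sqrt(15)/5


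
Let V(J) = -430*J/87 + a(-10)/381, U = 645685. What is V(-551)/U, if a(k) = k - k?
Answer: 1634/387411 ≈ 0.0042177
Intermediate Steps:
a(k) = 0
V(J) = -430*J/87 (V(J) = -430*J/87 + 0/381 = -430*J/87 + 0*(1/381) = -430*J/87 + 0 = -430*J/87)
V(-551)/U = -430/87*(-551)/645685 = (8170/3)*(1/645685) = 1634/387411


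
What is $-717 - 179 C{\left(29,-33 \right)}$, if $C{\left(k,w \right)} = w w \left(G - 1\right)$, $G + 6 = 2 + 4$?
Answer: $194214$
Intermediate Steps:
$G = 0$ ($G = -6 + \left(2 + 4\right) = -6 + 6 = 0$)
$C{\left(k,w \right)} = - w^{2}$ ($C{\left(k,w \right)} = w w \left(0 - 1\right) = w w \left(-1\right) = w \left(- w\right) = - w^{2}$)
$-717 - 179 C{\left(29,-33 \right)} = -717 - 179 \left(- \left(-33\right)^{2}\right) = -717 - 179 \left(\left(-1\right) 1089\right) = -717 - -194931 = -717 + 194931 = 194214$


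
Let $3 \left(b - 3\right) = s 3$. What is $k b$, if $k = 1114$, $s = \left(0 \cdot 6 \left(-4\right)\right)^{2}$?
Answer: $3342$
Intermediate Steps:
$s = 0$ ($s = \left(0 \left(-4\right)\right)^{2} = 0^{2} = 0$)
$b = 3$ ($b = 3 + \frac{0 \cdot 3}{3} = 3 + \frac{1}{3} \cdot 0 = 3 + 0 = 3$)
$k b = 1114 \cdot 3 = 3342$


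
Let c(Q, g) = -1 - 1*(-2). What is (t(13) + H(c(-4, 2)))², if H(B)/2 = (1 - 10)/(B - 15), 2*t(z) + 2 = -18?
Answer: 3721/49 ≈ 75.939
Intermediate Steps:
t(z) = -10 (t(z) = -1 + (½)*(-18) = -1 - 9 = -10)
c(Q, g) = 1 (c(Q, g) = -1 + 2 = 1)
H(B) = -18/(-15 + B) (H(B) = 2*((1 - 10)/(B - 15)) = 2*(-9/(-15 + B)) = -18/(-15 + B))
(t(13) + H(c(-4, 2)))² = (-10 - 18/(-15 + 1))² = (-10 - 18/(-14))² = (-10 - 18*(-1/14))² = (-10 + 9/7)² = (-61/7)² = 3721/49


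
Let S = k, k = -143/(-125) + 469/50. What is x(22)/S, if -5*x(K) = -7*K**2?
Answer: 169400/2631 ≈ 64.386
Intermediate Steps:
x(K) = 7*K**2/5 (x(K) = -(-7)*K**2/5 = 7*K**2/5)
k = 2631/250 (k = -143*(-1/125) + 469*(1/50) = 143/125 + 469/50 = 2631/250 ≈ 10.524)
S = 2631/250 ≈ 10.524
x(22)/S = ((7/5)*22**2)/(2631/250) = ((7/5)*484)*(250/2631) = (3388/5)*(250/2631) = 169400/2631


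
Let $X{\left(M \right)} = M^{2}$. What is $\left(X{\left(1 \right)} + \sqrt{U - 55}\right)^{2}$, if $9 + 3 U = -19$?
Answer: $\frac{\left(3 + i \sqrt{579}\right)^{2}}{9} \approx -63.333 + 16.042 i$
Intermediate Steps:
$U = - \frac{28}{3}$ ($U = -3 + \frac{1}{3} \left(-19\right) = -3 - \frac{19}{3} = - \frac{28}{3} \approx -9.3333$)
$\left(X{\left(1 \right)} + \sqrt{U - 55}\right)^{2} = \left(1^{2} + \sqrt{- \frac{28}{3} - 55}\right)^{2} = \left(1 + \sqrt{- \frac{193}{3}}\right)^{2} = \left(1 + \frac{i \sqrt{579}}{3}\right)^{2}$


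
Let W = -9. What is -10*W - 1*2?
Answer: 88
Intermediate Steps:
-10*W - 1*2 = -10*(-9) - 1*2 = 90 - 2 = 88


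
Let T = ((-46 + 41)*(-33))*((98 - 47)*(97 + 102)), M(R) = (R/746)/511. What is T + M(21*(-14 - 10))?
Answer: 45597274929/27229 ≈ 1.6746e+6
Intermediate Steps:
M(R) = R/381206 (M(R) = (R*(1/746))*(1/511) = (R/746)*(1/511) = R/381206)
T = 1674585 (T = (-5*(-33))*(51*199) = 165*10149 = 1674585)
T + M(21*(-14 - 10)) = 1674585 + (21*(-14 - 10))/381206 = 1674585 + (21*(-24))/381206 = 1674585 + (1/381206)*(-504) = 1674585 - 36/27229 = 45597274929/27229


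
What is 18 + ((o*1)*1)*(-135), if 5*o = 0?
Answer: 18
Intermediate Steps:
o = 0 (o = (1/5)*0 = 0)
18 + ((o*1)*1)*(-135) = 18 + ((0*1)*1)*(-135) = 18 + (0*1)*(-135) = 18 + 0*(-135) = 18 + 0 = 18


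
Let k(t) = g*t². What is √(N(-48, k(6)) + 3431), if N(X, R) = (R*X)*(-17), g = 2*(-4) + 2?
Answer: 5*I*√6913 ≈ 415.72*I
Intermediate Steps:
g = -6 (g = -8 + 2 = -6)
k(t) = -6*t²
N(X, R) = -17*R*X
√(N(-48, k(6)) + 3431) = √(-17*(-6*6²)*(-48) + 3431) = √(-17*(-6*36)*(-48) + 3431) = √(-17*(-216)*(-48) + 3431) = √(-176256 + 3431) = √(-172825) = 5*I*√6913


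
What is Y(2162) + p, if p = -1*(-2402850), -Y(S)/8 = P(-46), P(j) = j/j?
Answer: 2402842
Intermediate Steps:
P(j) = 1
Y(S) = -8 (Y(S) = -8*1 = -8)
p = 2402850
Y(2162) + p = -8 + 2402850 = 2402842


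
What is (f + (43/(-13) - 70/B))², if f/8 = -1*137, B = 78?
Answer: 1841096464/1521 ≈ 1.2105e+6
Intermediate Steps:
f = -1096 (f = 8*(-1*137) = 8*(-137) = -1096)
(f + (43/(-13) - 70/B))² = (-1096 + (43/(-13) - 70/78))² = (-1096 + (43*(-1/13) - 70*1/78))² = (-1096 + (-43/13 - 35/39))² = (-1096 - 164/39)² = (-42908/39)² = 1841096464/1521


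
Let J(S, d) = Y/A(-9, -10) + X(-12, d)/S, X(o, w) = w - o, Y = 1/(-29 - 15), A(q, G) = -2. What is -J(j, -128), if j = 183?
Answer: 10025/16104 ≈ 0.62252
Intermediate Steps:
Y = -1/44 (Y = 1/(-44) = -1/44 ≈ -0.022727)
J(S, d) = 1/88 + (12 + d)/S (J(S, d) = -1/44/(-2) + (d - 1*(-12))/S = -1/44*(-½) + (d + 12)/S = 1/88 + (12 + d)/S)
-J(j, -128) = -(12 - 128 + (1/88)*183)/183 = -(12 - 128 + 183/88)/183 = -(-10025)/(183*88) = -1*(-10025/16104) = 10025/16104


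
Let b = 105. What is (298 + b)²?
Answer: 162409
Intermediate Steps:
(298 + b)² = (298 + 105)² = 403² = 162409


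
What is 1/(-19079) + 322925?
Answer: 6161086074/19079 ≈ 3.2293e+5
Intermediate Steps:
1/(-19079) + 322925 = -1/19079 + 322925 = 6161086074/19079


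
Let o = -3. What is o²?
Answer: 9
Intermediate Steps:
o² = (-3)² = 9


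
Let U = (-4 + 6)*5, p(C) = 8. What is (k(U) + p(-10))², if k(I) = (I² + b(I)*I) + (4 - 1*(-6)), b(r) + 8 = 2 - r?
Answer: 1764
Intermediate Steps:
U = 10 (U = 2*5 = 10)
b(r) = -6 - r (b(r) = -8 + (2 - r) = -6 - r)
k(I) = 10 + I² + I*(-6 - I) (k(I) = (I² + (-6 - I)*I) + (4 - 1*(-6)) = (I² + I*(-6 - I)) + (4 + 6) = (I² + I*(-6 - I)) + 10 = 10 + I² + I*(-6 - I))
(k(U) + p(-10))² = ((10 - 6*10) + 8)² = ((10 - 60) + 8)² = (-50 + 8)² = (-42)² = 1764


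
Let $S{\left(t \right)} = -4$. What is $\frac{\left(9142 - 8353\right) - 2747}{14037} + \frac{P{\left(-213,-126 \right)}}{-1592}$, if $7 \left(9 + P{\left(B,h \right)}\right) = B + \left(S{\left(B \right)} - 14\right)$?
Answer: $- \frac{1263791}{11173452} \approx -0.11311$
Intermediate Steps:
$P{\left(B,h \right)} = - \frac{81}{7} + \frac{B}{7}$ ($P{\left(B,h \right)} = -9 + \frac{B - 18}{7} = -9 + \frac{-18 + B}{7} = -9 + \left(- \frac{18}{7} + \frac{B}{7}\right) = - \frac{81}{7} + \frac{B}{7}$)
$\frac{\left(9142 - 8353\right) - 2747}{14037} + \frac{P{\left(-213,-126 \right)}}{-1592} = \frac{\left(9142 - 8353\right) - 2747}{14037} + \frac{- \frac{81}{7} + \frac{1}{7} \left(-213\right)}{-1592} = \left(\left(9142 - 8353\right) - 2747\right) \frac{1}{14037} + \left(- \frac{81}{7} - \frac{213}{7}\right) \left(- \frac{1}{1592}\right) = \left(789 - 2747\right) \frac{1}{14037} - - \frac{21}{796} = \left(-1958\right) \frac{1}{14037} + \frac{21}{796} = - \frac{1958}{14037} + \frac{21}{796} = - \frac{1263791}{11173452}$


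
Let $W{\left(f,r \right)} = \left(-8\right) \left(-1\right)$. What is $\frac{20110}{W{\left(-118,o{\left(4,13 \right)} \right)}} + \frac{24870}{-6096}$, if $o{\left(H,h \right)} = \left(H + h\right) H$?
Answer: $\frac{2549825}{1016} \approx 2509.7$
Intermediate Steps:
$o{\left(H,h \right)} = H \left(H + h\right)$
$W{\left(f,r \right)} = 8$
$\frac{20110}{W{\left(-118,o{\left(4,13 \right)} \right)}} + \frac{24870}{-6096} = \frac{20110}{8} + \frac{24870}{-6096} = 20110 \cdot \frac{1}{8} + 24870 \left(- \frac{1}{6096}\right) = \frac{10055}{4} - \frac{4145}{1016} = \frac{2549825}{1016}$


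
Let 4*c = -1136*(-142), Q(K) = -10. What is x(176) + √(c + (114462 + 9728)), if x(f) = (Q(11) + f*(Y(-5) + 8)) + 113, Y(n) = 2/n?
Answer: 7203/5 + √164518 ≈ 1846.2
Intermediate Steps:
c = 40328 (c = (-1136*(-142))/4 = (¼)*161312 = 40328)
x(f) = 103 + 38*f/5 (x(f) = (-10 + f*(2/(-5) + 8)) + 113 = (-10 + f*(2*(-⅕) + 8)) + 113 = (-10 + f*(-⅖ + 8)) + 113 = (-10 + f*(38/5)) + 113 = (-10 + 38*f/5) + 113 = 103 + 38*f/5)
x(176) + √(c + (114462 + 9728)) = (103 + (38/5)*176) + √(40328 + (114462 + 9728)) = (103 + 6688/5) + √(40328 + 124190) = 7203/5 + √164518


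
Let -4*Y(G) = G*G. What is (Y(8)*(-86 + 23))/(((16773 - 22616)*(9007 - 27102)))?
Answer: 144/15104155 ≈ 9.5338e-6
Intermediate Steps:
Y(G) = -G²/4 (Y(G) = -G*G/4 = -G²/4)
(Y(8)*(-86 + 23))/(((16773 - 22616)*(9007 - 27102))) = ((-¼*8²)*(-86 + 23))/(((16773 - 22616)*(9007 - 27102))) = (-¼*64*(-63))/((-5843*(-18095))) = -16*(-63)/105729085 = 1008*(1/105729085) = 144/15104155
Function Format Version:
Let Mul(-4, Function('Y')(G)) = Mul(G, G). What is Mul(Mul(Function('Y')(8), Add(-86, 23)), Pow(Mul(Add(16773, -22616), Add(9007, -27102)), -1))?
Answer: Rational(144, 15104155) ≈ 9.5338e-6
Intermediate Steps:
Function('Y')(G) = Mul(Rational(-1, 4), Pow(G, 2)) (Function('Y')(G) = Mul(Rational(-1, 4), Mul(G, G)) = Mul(Rational(-1, 4), Pow(G, 2)))
Mul(Mul(Function('Y')(8), Add(-86, 23)), Pow(Mul(Add(16773, -22616), Add(9007, -27102)), -1)) = Mul(Mul(Mul(Rational(-1, 4), Pow(8, 2)), Add(-86, 23)), Pow(Mul(Add(16773, -22616), Add(9007, -27102)), -1)) = Mul(Mul(Mul(Rational(-1, 4), 64), -63), Pow(Mul(-5843, -18095), -1)) = Mul(Mul(-16, -63), Pow(105729085, -1)) = Mul(1008, Rational(1, 105729085)) = Rational(144, 15104155)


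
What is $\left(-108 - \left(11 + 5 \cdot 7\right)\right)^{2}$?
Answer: $23716$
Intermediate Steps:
$\left(-108 - \left(11 + 5 \cdot 7\right)\right)^{2} = \left(-108 - 46\right)^{2} = \left(-154\right)^{2} = 23716$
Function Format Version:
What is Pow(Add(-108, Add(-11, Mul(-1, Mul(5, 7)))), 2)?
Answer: 23716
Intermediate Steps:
Pow(Add(-108, Add(-11, Mul(-1, Mul(5, 7)))), 2) = Pow(Add(-108, Add(-11, Mul(-1, 35))), 2) = Pow(Add(-108, Add(-11, -35)), 2) = Pow(Add(-108, -46), 2) = Pow(-154, 2) = 23716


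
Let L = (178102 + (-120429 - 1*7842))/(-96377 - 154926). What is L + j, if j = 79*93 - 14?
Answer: 1842755068/251303 ≈ 7332.8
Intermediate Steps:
j = 7333 (j = 7347 - 14 = 7333)
L = -49831/251303 (L = (178102 + (-120429 - 7842))/(-251303) = (178102 - 128271)*(-1/251303) = 49831*(-1/251303) = -49831/251303 ≈ -0.19829)
L + j = -49831/251303 + 7333 = 1842755068/251303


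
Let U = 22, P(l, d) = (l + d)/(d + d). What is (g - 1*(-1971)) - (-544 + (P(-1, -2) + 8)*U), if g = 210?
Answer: 5065/2 ≈ 2532.5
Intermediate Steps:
P(l, d) = (d + l)/(2*d) (P(l, d) = (d + l)/((2*d)) = (d + l)*(1/(2*d)) = (d + l)/(2*d))
(g - 1*(-1971)) - (-544 + (P(-1, -2) + 8)*U) = (210 - 1*(-1971)) - (-544 + ((1/2)*(-2 - 1)/(-2) + 8)*22) = (210 + 1971) - (-544 + ((1/2)*(-1/2)*(-3) + 8)*22) = 2181 - (-544 + (3/4 + 8)*22) = 2181 - (-544 + (35/4)*22) = 2181 - (-544 + 385/2) = 2181 - 1*(-703/2) = 2181 + 703/2 = 5065/2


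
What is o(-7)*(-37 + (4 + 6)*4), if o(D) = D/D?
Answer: 3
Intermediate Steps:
o(D) = 1
o(-7)*(-37 + (4 + 6)*4) = 1*(-37 + (4 + 6)*4) = 1*(-37 + 10*4) = 1*(-37 + 40) = 1*3 = 3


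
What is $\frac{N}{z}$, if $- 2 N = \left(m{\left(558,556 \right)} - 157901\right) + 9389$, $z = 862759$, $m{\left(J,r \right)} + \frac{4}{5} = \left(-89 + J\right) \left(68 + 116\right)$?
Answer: $\frac{155542}{4313795} \approx 0.036057$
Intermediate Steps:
$m{\left(J,r \right)} = - \frac{81884}{5} + 184 J$ ($m{\left(J,r \right)} = - \frac{4}{5} + \left(-89 + J\right) \left(68 + 116\right) = - \frac{4}{5} + \left(-89 + J\right) 184 = - \frac{4}{5} + \left(-16376 + 184 J\right) = - \frac{81884}{5} + 184 J$)
$N = \frac{155542}{5}$ ($N = - \frac{\left(\left(- \frac{81884}{5} + 184 \cdot 558\right) - 157901\right) + 9389}{2} = - \frac{\left(\left(- \frac{81884}{5} + 102672\right) - 157901\right) + 9389}{2} = - \frac{\left(\frac{431476}{5} - 157901\right) + 9389}{2} = - \frac{- \frac{358029}{5} + 9389}{2} = \left(- \frac{1}{2}\right) \left(- \frac{311084}{5}\right) = \frac{155542}{5} \approx 31108.0$)
$\frac{N}{z} = \frac{155542}{5 \cdot 862759} = \frac{155542}{5} \cdot \frac{1}{862759} = \frac{155542}{4313795}$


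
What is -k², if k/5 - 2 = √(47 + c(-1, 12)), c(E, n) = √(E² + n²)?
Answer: -25*(2 + √(47 + √145))² ≈ -2344.4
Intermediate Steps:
k = 10 + 5*√(47 + √145) (k = 10 + 5*√(47 + √((-1)² + 12²)) = 10 + 5*√(47 + √(1 + 144)) = 10 + 5*√(47 + √145) ≈ 48.419)
-k² = -(10 + 5*√(47 + √145))²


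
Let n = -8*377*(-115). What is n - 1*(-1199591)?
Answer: 1546431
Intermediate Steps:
n = 346840 (n = -3016*(-115) = 346840)
n - 1*(-1199591) = 346840 - 1*(-1199591) = 346840 + 1199591 = 1546431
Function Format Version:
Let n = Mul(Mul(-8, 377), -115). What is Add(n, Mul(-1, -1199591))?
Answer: 1546431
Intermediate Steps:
n = 346840 (n = Mul(-3016, -115) = 346840)
Add(n, Mul(-1, -1199591)) = Add(346840, Mul(-1, -1199591)) = Add(346840, 1199591) = 1546431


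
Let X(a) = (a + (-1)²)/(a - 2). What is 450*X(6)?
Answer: 1575/2 ≈ 787.50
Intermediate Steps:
X(a) = (1 + a)/(-2 + a) (X(a) = (a + 1)/(-2 + a) = (1 + a)/(-2 + a))
450*X(6) = 450*((1 + 6)/(-2 + 6)) = 450*(7/4) = 1575/2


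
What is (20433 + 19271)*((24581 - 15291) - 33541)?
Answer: -962861704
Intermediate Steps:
(20433 + 19271)*((24581 - 15291) - 33541) = 39704*(9290 - 33541) = 39704*(-24251) = -962861704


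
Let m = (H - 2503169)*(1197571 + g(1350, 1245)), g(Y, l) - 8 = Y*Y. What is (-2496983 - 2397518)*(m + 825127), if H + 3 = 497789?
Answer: 29643125652620545130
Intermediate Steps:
g(Y, l) = 8 + Y² (g(Y, l) = 8 + Y*Y = 8 + Y²)
H = 497786 (H = -3 + 497789 = 497786)
m = -6056415085257 (m = (497786 - 2503169)*(1197571 + (8 + 1350²)) = -2005383*(1197571 + (8 + 1822500)) = -2005383*(1197571 + 1822508) = -2005383*3020079 = -6056415085257)
(-2496983 - 2397518)*(m + 825127) = (-2496983 - 2397518)*(-6056415085257 + 825127) = -4894501*(-6056414260130) = 29643125652620545130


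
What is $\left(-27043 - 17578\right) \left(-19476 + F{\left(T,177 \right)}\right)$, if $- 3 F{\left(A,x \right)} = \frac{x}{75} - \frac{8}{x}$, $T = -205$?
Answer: $\frac{11536944414803}{13275} \approx 8.6907 \cdot 10^{8}$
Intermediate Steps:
$F{\left(A,x \right)} = - \frac{x}{225} + \frac{8}{3 x}$ ($F{\left(A,x \right)} = - \frac{\frac{x}{75} - \frac{8}{x}}{3} = - \frac{- \frac{8}{x} + \frac{x}{75}}{3} = - \frac{x}{225} + \frac{8}{3 x}$)
$\left(-27043 - 17578\right) \left(-19476 + F{\left(T,177 \right)}\right) = \left(-27043 - 17578\right) \left(-19476 + \frac{600 - 177^{2}}{225 \cdot 177}\right) = - 44621 \left(-19476 + \frac{1}{225} \cdot \frac{1}{177} \left(600 - 31329\right)\right) = - 44621 \left(-19476 + \frac{1}{225} \cdot \frac{1}{177} \left(-30729\right)\right) = - 44621 \left(-19476 - \frac{10243}{13275}\right) = \left(-44621\right) \left(- \frac{258554143}{13275}\right) = \frac{11536944414803}{13275}$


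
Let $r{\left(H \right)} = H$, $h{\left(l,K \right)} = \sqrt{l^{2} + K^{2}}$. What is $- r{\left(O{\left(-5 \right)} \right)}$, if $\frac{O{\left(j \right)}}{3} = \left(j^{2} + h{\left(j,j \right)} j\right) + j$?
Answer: $-60 + 75 \sqrt{2} \approx 46.066$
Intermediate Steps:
$h{\left(l,K \right)} = \sqrt{K^{2} + l^{2}}$
$O{\left(j \right)} = 3 j + 3 j^{2} + 3 j \sqrt{2} \sqrt{j^{2}}$ ($O{\left(j \right)} = 3 \left(\left(j^{2} + \sqrt{j^{2} + j^{2}} j\right) + j\right) = 3 \left(\left(j^{2} + \sqrt{2 j^{2}} j\right) + j\right) = 3 \left(\left(j^{2} + \sqrt{2} \sqrt{j^{2}} j\right) + j\right) = 3 \left(\left(j^{2} + j \sqrt{2} \sqrt{j^{2}}\right) + j\right) = 3 \left(j + j^{2} + j \sqrt{2} \sqrt{j^{2}}\right) = 3 j + 3 j^{2} + 3 j \sqrt{2} \sqrt{j^{2}}$)
$- r{\left(O{\left(-5 \right)} \right)} = - 3 \left(-5\right) \left(1 - 5 + \sqrt{2} \sqrt{\left(-5\right)^{2}}\right) = - 3 \left(-5\right) \left(1 - 5 + \sqrt{2} \sqrt{25}\right) = - 3 \left(-5\right) \left(1 - 5 + \sqrt{2} \cdot 5\right) = - 3 \left(-5\right) \left(1 - 5 + 5 \sqrt{2}\right) = - 3 \left(-5\right) \left(-4 + 5 \sqrt{2}\right) = - (60 - 75 \sqrt{2}) = -60 + 75 \sqrt{2}$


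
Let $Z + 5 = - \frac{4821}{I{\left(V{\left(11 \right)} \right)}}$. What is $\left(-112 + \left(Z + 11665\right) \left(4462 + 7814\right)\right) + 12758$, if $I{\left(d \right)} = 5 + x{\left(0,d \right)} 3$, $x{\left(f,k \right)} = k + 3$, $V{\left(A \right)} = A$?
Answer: $\frac{6668905286}{47} \approx 1.4189 \cdot 10^{8}$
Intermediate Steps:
$x{\left(f,k \right)} = 3 + k$
$I{\left(d \right)} = 14 + 3 d$ ($I{\left(d \right)} = 5 + \left(3 + d\right) 3 = 5 + \left(9 + 3 d\right) = 14 + 3 d$)
$Z = - \frac{5056}{47}$ ($Z = -5 - \frac{4821}{14 + 3 \cdot 11} = -5 - \frac{4821}{14 + 33} = -5 - \frac{4821}{47} = - \frac{5056}{47} \approx -107.57$)
$\left(-112 + \left(Z + 11665\right) \left(4462 + 7814\right)\right) + 12758 = \left(-112 + \left(- \frac{5056}{47} + 11665\right) \left(4462 + 7814\right)\right) + 12758 = \left(-112 + \frac{543199}{47} \cdot 12276\right) + 12758 = \left(-112 + \frac{6668310924}{47}\right) + 12758 = \frac{6668305660}{47} + 12758 = \frac{6668905286}{47}$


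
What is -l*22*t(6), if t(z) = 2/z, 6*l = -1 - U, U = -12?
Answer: -121/9 ≈ -13.444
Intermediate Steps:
l = 11/6 (l = (-1 - 1*(-12))/6 = (-1 + 12)/6 = (⅙)*11 = 11/6 ≈ 1.8333)
-l*22*t(6) = -(11/6)*22*2/6 = -121*2*(⅙)/3 = -121/(3*3) = -1*121/9 = -121/9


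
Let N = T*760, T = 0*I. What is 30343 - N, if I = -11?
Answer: 30343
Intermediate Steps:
T = 0 (T = 0*(-11) = 0)
N = 0 (N = 0*760 = 0)
30343 - N = 30343 - 1*0 = 30343 + 0 = 30343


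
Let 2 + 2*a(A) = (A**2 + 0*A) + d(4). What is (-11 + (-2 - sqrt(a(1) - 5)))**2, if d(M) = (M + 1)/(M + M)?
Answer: (52 + I*sqrt(83))**2/16 ≈ 163.81 + 59.218*I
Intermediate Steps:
d(M) = (1 + M)/(2*M) (d(M) = (1 + M)/((2*M)) = (1 + M)*(1/(2*M)) = (1 + M)/(2*M))
a(A) = -11/16 + A**2/2 (a(A) = -1 + ((A**2 + 0*A) + (1/2)*(1 + 4)/4)/2 = -1 + ((A**2 + 0) + (1/2)*(1/4)*5)/2 = -1 + (A**2 + 5/8)/2 = -1 + (5/8 + A**2)/2 = -1 + (5/16 + A**2/2) = -11/16 + A**2/2)
(-11 + (-2 - sqrt(a(1) - 5)))**2 = (-11 + (-2 - sqrt((-11/16 + (1/2)*1**2) - 5)))**2 = (-11 + (-2 - sqrt((-11/16 + (1/2)*1) - 5)))**2 = (-11 + (-2 - sqrt((-11/16 + 1/2) - 5)))**2 = (-11 + (-2 - sqrt(-3/16 - 5)))**2 = (-11 + (-2 - sqrt(-83/16)))**2 = (-11 + (-2 - I*sqrt(83)/4))**2 = (-13 - I*sqrt(83)/4)**2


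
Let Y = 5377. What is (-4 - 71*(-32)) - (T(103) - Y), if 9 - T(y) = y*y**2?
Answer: 1100363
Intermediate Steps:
T(y) = 9 - y**3 (T(y) = 9 - y*y**2 = 9 - y**3)
(-4 - 71*(-32)) - (T(103) - Y) = (-4 - 71*(-32)) - ((9 - 1*103**3) - 1*5377) = (-4 + 2272) - ((9 - 1*1092727) - 5377) = 2268 - ((9 - 1092727) - 5377) = 2268 - (-1092718 - 5377) = 2268 - 1*(-1098095) = 2268 + 1098095 = 1100363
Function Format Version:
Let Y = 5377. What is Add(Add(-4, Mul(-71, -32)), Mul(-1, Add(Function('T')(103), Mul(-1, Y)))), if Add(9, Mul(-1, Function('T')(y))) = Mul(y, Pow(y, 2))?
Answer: 1100363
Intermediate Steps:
Function('T')(y) = Add(9, Mul(-1, Pow(y, 3))) (Function('T')(y) = Add(9, Mul(-1, Mul(y, Pow(y, 2)))) = Add(9, Mul(-1, Pow(y, 3))))
Add(Add(-4, Mul(-71, -32)), Mul(-1, Add(Function('T')(103), Mul(-1, Y)))) = Add(Add(-4, Mul(-71, -32)), Mul(-1, Add(Add(9, Mul(-1, Pow(103, 3))), Mul(-1, 5377)))) = Add(Add(-4, 2272), Mul(-1, Add(Add(9, Mul(-1, 1092727)), -5377))) = Add(2268, Mul(-1, Add(Add(9, -1092727), -5377))) = Add(2268, Mul(-1, Add(-1092718, -5377))) = Add(2268, Mul(-1, -1098095)) = Add(2268, 1098095) = 1100363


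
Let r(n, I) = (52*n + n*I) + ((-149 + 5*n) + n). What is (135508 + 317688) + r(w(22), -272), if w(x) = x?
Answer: 448339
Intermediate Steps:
r(n, I) = -149 + 58*n + I*n (r(n, I) = (52*n + I*n) + (-149 + 6*n) = -149 + 58*n + I*n)
(135508 + 317688) + r(w(22), -272) = (135508 + 317688) + (-149 + 58*22 - 272*22) = 453196 + (-149 + 1276 - 5984) = 453196 - 4857 = 448339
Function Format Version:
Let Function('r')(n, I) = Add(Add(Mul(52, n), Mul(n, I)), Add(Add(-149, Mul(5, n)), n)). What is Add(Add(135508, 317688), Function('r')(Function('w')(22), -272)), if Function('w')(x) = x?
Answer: 448339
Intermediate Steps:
Function('r')(n, I) = Add(-149, Mul(58, n), Mul(I, n)) (Function('r')(n, I) = Add(Add(Mul(52, n), Mul(I, n)), Add(-149, Mul(6, n))) = Add(-149, Mul(58, n), Mul(I, n)))
Add(Add(135508, 317688), Function('r')(Function('w')(22), -272)) = Add(Add(135508, 317688), Add(-149, Mul(58, 22), Mul(-272, 22))) = Add(453196, Add(-149, 1276, -5984)) = Add(453196, -4857) = 448339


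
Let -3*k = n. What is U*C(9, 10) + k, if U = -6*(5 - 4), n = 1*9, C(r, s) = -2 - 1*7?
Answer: 51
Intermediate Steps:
C(r, s) = -9 (C(r, s) = -2 - 7 = -9)
n = 9
k = -3 (k = -⅓*9 = -3)
U = -6 (U = -6*1 = -6)
U*C(9, 10) + k = -6*(-9) - 3 = 54 - 3 = 51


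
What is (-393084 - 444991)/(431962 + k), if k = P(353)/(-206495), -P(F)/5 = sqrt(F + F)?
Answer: -308729056168574931575/159125639782465727169 + 34611659425*sqrt(706)/318251279564931454338 ≈ -1.9402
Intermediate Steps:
P(F) = -5*sqrt(2)*sqrt(F) (P(F) = -5*sqrt(F + F) = -5*sqrt(2)*sqrt(F))
k = sqrt(706)/41299 (k = -5*sqrt(2)*sqrt(353)/(-206495) = -5*sqrt(706)*(-1/206495) = sqrt(706)/41299 ≈ 0.00064337)
(-393084 - 444991)/(431962 + k) = (-393084 - 444991)/(431962 + sqrt(706)/41299) = -838075/(431962 + sqrt(706)/41299)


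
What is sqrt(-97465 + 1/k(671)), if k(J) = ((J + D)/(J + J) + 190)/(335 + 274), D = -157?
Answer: 2*I*sqrt(397626995777713)/127747 ≈ 312.19*I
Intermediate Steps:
k(J) = 190/609 + (-157 + J)/(1218*J) (k(J) = ((J - 157)/(J + J) + 190)/(335 + 274) = ((-157 + J)/((2*J)) + 190)/609 = ((-157 + J)*(1/(2*J)) + 190)*(1/609) = ((-157 + J)/(2*J) + 190)*(1/609) = (190 + (-157 + J)/(2*J))*(1/609) = 190/609 + (-157 + J)/(1218*J))
sqrt(-97465 + 1/k(671)) = sqrt(-97465 + 1/((1/1218)*(-157 + 381*671)/671)) = sqrt(-97465 + 1/((1/1218)*(1/671)*(-157 + 255651))) = sqrt(-97465 + 1/((1/1218)*(1/671)*255494)) = sqrt(-97465 + 1/(127747/408639)) = sqrt(-97465 + 408639/127747) = sqrt(-12450452716/127747) = 2*I*sqrt(397626995777713)/127747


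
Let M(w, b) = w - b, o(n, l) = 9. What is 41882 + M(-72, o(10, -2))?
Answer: 41801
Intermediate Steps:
41882 + M(-72, o(10, -2)) = 41882 + (-72 - 1*9) = 41882 + (-72 - 9) = 41882 - 81 = 41801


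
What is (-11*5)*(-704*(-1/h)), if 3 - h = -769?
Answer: -9680/193 ≈ -50.155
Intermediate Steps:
h = 772 (h = 3 - 1*(-769) = 3 + 769 = 772)
(-11*5)*(-704*(-1/h)) = (-11*5)*(-704/((-1*772))) = -(-38720)/(-772) = -(-38720)*(-1)/772 = -55*176/193 = -9680/193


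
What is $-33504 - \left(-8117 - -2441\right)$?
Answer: $-27828$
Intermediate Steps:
$-33504 - \left(-8117 - -2441\right) = -33504 - \left(-8117 + 2441\right) = -33504 - -5676 = -33504 + 5676 = -27828$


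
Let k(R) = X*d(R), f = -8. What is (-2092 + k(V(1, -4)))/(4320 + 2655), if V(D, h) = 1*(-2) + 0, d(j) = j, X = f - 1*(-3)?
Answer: -694/2325 ≈ -0.29849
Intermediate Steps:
X = -5 (X = -8 - 1*(-3) = -8 + 3 = -5)
V(D, h) = -2 (V(D, h) = -2 + 0 = -2)
k(R) = -5*R
(-2092 + k(V(1, -4)))/(4320 + 2655) = (-2092 - 5*(-2))/(4320 + 2655) = (-2092 + 10)/6975 = -2082*1/6975 = -694/2325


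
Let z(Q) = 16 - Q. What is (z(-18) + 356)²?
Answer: 152100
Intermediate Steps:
(z(-18) + 356)² = ((16 - 1*(-18)) + 356)² = ((16 + 18) + 356)² = (34 + 356)² = 390² = 152100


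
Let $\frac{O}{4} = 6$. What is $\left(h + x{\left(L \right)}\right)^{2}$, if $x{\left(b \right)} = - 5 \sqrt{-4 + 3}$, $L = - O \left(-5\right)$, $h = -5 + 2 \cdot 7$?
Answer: $56 - 90 i \approx 56.0 - 90.0 i$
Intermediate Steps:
$O = 24$ ($O = 4 \cdot 6 = 24$)
$h = 9$ ($h = -5 + 14 = 9$)
$L = 120$ ($L = \left(-1\right) 24 \left(-5\right) = \left(-24\right) \left(-5\right) = 120$)
$x{\left(b \right)} = - 5 i$ ($x{\left(b \right)} = - 5 \sqrt{-1} = - 5 i$)
$\left(h + x{\left(L \right)}\right)^{2} = \left(9 - 5 i\right)^{2}$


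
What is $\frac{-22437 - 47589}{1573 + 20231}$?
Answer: $- \frac{11671}{3634} \approx -3.2116$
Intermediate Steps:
$\frac{-22437 - 47589}{1573 + 20231} = - \frac{70026}{21804} = \left(-70026\right) \frac{1}{21804} = - \frac{11671}{3634}$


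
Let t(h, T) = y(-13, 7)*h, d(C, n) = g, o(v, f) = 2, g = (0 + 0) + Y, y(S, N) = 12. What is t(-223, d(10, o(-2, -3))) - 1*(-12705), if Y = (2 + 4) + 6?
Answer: 10029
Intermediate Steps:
Y = 12 (Y = 6 + 6 = 12)
g = 12 (g = (0 + 0) + 12 = 0 + 12 = 12)
d(C, n) = 12
t(h, T) = 12*h
t(-223, d(10, o(-2, -3))) - 1*(-12705) = 12*(-223) - 1*(-12705) = -2676 + 12705 = 10029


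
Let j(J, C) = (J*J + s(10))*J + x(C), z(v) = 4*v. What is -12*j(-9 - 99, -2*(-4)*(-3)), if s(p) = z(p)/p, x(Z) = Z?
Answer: 15122016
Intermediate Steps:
s(p) = 4 (s(p) = (4*p)/p = 4)
j(J, C) = C + J*(4 + J**2) (j(J, C) = (J*J + 4)*J + C = (J**2 + 4)*J + C = (4 + J**2)*J + C = J*(4 + J**2) + C = C + J*(4 + J**2))
-12*j(-9 - 99, -2*(-4)*(-3)) = -12*(-2*(-4)*(-3) + (-9 - 99)**3 + 4*(-9 - 99)) = -12*(8*(-3) + (-108)**3 + 4*(-108)) = -12*(-24 - 1259712 - 432) = -12*(-1260168) = 15122016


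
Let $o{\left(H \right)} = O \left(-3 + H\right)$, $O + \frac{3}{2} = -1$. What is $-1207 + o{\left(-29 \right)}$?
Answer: $-1127$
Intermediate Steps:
$O = - \frac{5}{2}$ ($O = - \frac{3}{2} - 1 = - \frac{5}{2} \approx -2.5$)
$o{\left(H \right)} = \frac{15}{2} - \frac{5 H}{2}$ ($o{\left(H \right)} = - \frac{5 \left(-3 + H\right)}{2} = \frac{15}{2} - \frac{5 H}{2}$)
$-1207 + o{\left(-29 \right)} = -1207 + \left(\frac{15}{2} - - \frac{145}{2}\right) = -1207 + \left(\frac{15}{2} + \frac{145}{2}\right) = -1207 + 80 = -1127$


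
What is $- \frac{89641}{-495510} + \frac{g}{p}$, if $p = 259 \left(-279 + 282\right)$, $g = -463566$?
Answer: $- \frac{76543979201}{128337090} \approx -596.43$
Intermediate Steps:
$p = 777$ ($p = 259 \cdot 3 = 777$)
$- \frac{89641}{-495510} + \frac{g}{p} = - \frac{89641}{-495510} - \frac{463566}{777} = \left(-89641\right) \left(- \frac{1}{495510}\right) - \frac{154522}{259} = \frac{89641}{495510} - \frac{154522}{259} = - \frac{76543979201}{128337090}$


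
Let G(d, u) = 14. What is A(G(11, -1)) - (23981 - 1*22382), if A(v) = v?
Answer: -1585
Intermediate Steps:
A(G(11, -1)) - (23981 - 1*22382) = 14 - (23981 - 1*22382) = 14 - (23981 - 22382) = 14 - 1*1599 = 14 - 1599 = -1585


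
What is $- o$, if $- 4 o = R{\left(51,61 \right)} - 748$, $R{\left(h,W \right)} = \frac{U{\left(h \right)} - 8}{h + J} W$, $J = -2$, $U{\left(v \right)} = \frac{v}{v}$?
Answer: $- \frac{5297}{28} \approx -189.18$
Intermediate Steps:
$U{\left(v \right)} = 1$
$R{\left(h,W \right)} = - \frac{7 W}{-2 + h}$ ($R{\left(h,W \right)} = \frac{1 - 8}{h - 2} W = - \frac{7}{-2 + h} W = - \frac{7 W}{-2 + h}$)
$o = \frac{5297}{28}$ ($o = - \frac{\left(-7\right) 61 \frac{1}{-2 + 51} - 748}{4} = - \frac{\left(-7\right) 61 \cdot \frac{1}{49} - 748}{4} = - \frac{- \frac{61}{7} - 748}{4} = \left(- \frac{1}{4}\right) \left(- \frac{5297}{7}\right) = \frac{5297}{28} \approx 189.18$)
$- o = \left(-1\right) \frac{5297}{28} = - \frac{5297}{28}$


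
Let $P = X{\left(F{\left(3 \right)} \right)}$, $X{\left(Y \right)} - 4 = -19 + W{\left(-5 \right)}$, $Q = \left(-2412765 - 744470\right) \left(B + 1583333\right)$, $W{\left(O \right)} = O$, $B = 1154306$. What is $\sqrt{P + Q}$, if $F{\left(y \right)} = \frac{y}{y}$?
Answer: $i \sqrt{8643369668185} \approx 2.94 \cdot 10^{6} i$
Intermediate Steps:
$F{\left(y \right)} = 1$
$Q = -8643369668165$ ($Q = \left(-2412765 - 744470\right) \left(1154306 + 1583333\right) = \left(-3157235\right) 2737639 = -8643369668165$)
$X{\left(Y \right)} = -20$ ($X{\left(Y \right)} = 4 - 24 = -20$)
$P = -20$
$\sqrt{P + Q} = \sqrt{-20 - 8643369668165} = \sqrt{-8643369668185} = i \sqrt{8643369668185}$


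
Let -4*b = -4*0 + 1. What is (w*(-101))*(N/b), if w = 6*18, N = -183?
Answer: -7984656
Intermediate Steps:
b = -¼ (b = -(-4*0 + 1)/4 = -(0 + 1)/4 = -¼*1 = -¼ ≈ -0.25000)
w = 108
(w*(-101))*(N/b) = (108*(-101))*(-183/(-¼)) = -(-1996164)*(-4) = -10908*732 = -7984656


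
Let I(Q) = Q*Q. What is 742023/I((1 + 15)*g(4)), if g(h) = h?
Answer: 742023/4096 ≈ 181.16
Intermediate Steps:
I(Q) = Q²
742023/I((1 + 15)*g(4)) = 742023/(((1 + 15)*4)²) = 742023/((16*4)²) = 742023/(64²) = 742023/4096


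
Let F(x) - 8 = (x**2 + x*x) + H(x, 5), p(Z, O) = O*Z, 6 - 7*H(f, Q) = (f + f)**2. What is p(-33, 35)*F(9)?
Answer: -143880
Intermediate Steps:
H(f, Q) = 6/7 - 4*f**2/7 (H(f, Q) = 6/7 - (f + f)**2/7 = 6/7 - 4*f**2/7)
F(x) = 62/7 + 10*x**2/7 (F(x) = 8 + ((x**2 + x*x) + (6/7 - 4*x**2/7)) = 8 + ((x**2 + x**2) + (6/7 - 4*x**2/7)) = 8 + (2*x**2 + (6/7 - 4*x**2/7)) = 8 + (6/7 + 10*x**2/7) = 62/7 + 10*x**2/7)
p(-33, 35)*F(9) = (35*(-33))*(62/7 + (10/7)*9**2) = -1155*(62/7 + (10/7)*81) = -1155*(62/7 + 810/7) = -1155*872/7 = -143880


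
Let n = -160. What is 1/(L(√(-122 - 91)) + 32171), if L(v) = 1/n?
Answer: 160/5147359 ≈ 3.1084e-5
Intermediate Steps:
L(v) = -1/160 (L(v) = 1/(-160) = -1/160)
1/(L(√(-122 - 91)) + 32171) = 1/(-1/160 + 32171) = 1/(5147359/160) = 160/5147359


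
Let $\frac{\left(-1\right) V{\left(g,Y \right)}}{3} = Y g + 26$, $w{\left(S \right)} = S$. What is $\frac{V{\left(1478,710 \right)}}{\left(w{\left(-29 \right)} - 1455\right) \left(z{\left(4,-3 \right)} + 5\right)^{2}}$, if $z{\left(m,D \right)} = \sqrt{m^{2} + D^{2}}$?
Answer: $\frac{1574109}{74200} \approx 21.214$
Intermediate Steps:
$z{\left(m,D \right)} = \sqrt{D^{2} + m^{2}}$
$V{\left(g,Y \right)} = -78 - 3 Y g$ ($V{\left(g,Y \right)} = - 3 \left(Y g + 26\right) = - 3 \left(26 + Y g\right) = -78 - 3 Y g$)
$\frac{V{\left(1478,710 \right)}}{\left(w{\left(-29 \right)} - 1455\right) \left(z{\left(4,-3 \right)} + 5\right)^{2}} = \frac{-78 - 2130 \cdot 1478}{\left(-29 - 1455\right) \left(\sqrt{\left(-3\right)^{2} + 4^{2}} + 5\right)^{2}} = \frac{-78 - 3148140}{\left(-1484\right) \left(\sqrt{9 + 16} + 5\right)^{2}} = - \frac{3148218}{\left(-1484\right) \left(\sqrt{25} + 5\right)^{2}} = - \frac{3148218}{\left(-1484\right) \left(5 + 5\right)^{2}} = - \frac{3148218}{\left(-1484\right) 10^{2}} = - \frac{3148218}{\left(-1484\right) 100} = - \frac{3148218}{-148400} = \left(-3148218\right) \left(- \frac{1}{148400}\right) = \frac{1574109}{74200}$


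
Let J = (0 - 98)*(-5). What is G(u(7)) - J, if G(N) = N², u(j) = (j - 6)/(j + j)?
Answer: -96039/196 ≈ -490.00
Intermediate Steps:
u(j) = (-6 + j)/(2*j) (u(j) = (-6 + j)/((2*j)) = (-6 + j)*(1/(2*j)) = (-6 + j)/(2*j))
J = 490 (J = -98*(-5) = 490)
G(u(7)) - J = ((½)*(-6 + 7)/7)² - 1*490 = ((½)*(⅐)*1)² - 490 = (1/14)² - 490 = 1/196 - 490 = -96039/196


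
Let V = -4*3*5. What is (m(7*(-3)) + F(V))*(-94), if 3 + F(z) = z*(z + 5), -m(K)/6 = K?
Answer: -321762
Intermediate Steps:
m(K) = -6*K
V = -60 (V = -12*5 = -60)
F(z) = -3 + z*(5 + z) (F(z) = -3 + z*(z + 5) = -3 + z*(5 + z))
(m(7*(-3)) + F(V))*(-94) = (-42*(-3) + (-3 + (-60)² + 5*(-60)))*(-94) = (-6*(-21) + (-3 + 3600 - 300))*(-94) = (126 + 3297)*(-94) = 3423*(-94) = -321762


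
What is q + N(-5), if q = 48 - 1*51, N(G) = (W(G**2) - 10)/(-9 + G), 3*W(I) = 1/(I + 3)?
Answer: -2689/1176 ≈ -2.2866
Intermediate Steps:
W(I) = 1/(3*(3 + I)) (W(I) = 1/(3*(I + 3)) = 1/(3*(3 + I)))
N(G) = (-10 + 1/(3*(3 + G**2)))/(-9 + G) (N(G) = (1/(3*(3 + G**2)) - 10)/(-9 + G) = (-10 + 1/(3*(3 + G**2)))/(-9 + G))
q = -3 (q = 48 - 51 = -3)
q + N(-5) = -3 + (-89 - 30*(-5)**2)/(3*(-9 - 5)*(3 + (-5)**2)) = -3 + (1/3)*(-89 - 30*25)/(-14*(3 + 25)) = -3 + (1/3)*(-1/14)*(-89 - 750)/28 = -3 + (1/3)*(-1/14)*(1/28)*(-839) = -3 + 839/1176 = -2689/1176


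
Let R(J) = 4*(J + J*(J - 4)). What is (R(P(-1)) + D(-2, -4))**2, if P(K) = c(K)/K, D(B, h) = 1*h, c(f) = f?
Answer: 144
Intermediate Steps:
D(B, h) = h
P(K) = 1 (P(K) = K/K = 1)
R(J) = 4*J + 4*J*(-4 + J) (R(J) = 4*(J + J*(-4 + J)) = 4*J + 4*J*(-4 + J))
(R(P(-1)) + D(-2, -4))**2 = (4*1*(-3 + 1) - 4)**2 = (4*1*(-2) - 4)**2 = (-8 - 4)**2 = (-12)**2 = 144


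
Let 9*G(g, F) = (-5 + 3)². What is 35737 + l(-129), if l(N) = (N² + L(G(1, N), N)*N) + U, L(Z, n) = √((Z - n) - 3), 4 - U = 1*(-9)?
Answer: 52391 - 43*√1138 ≈ 50940.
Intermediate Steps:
G(g, F) = 4/9 (G(g, F) = (-5 + 3)²/9 = (⅑)*(-2)² = (⅑)*4 = 4/9)
U = 13 (U = 4 - (-9) = 4 - 1*(-9) = 4 + 9 = 13)
L(Z, n) = √(-3 + Z - n)
l(N) = 13 + N² + N*√(-23/9 - N) (l(N) = (N² + √(-3 + 4/9 - N)*N) + 13 = (N² + √(-23/9 - N)*N) + 13 = (N² + N*√(-23/9 - N)) + 13 = 13 + N² + N*√(-23/9 - N))
35737 + l(-129) = 35737 + (13 + (-129)² + (⅓)*(-129)*√(-23 - 9*(-129))) = 35737 + (13 + 16641 + (⅓)*(-129)*√(-23 + 1161)) = 35737 + (13 + 16641 + (⅓)*(-129)*√1138) = 35737 + (13 + 16641 - 43*√1138) = 35737 + (16654 - 43*√1138) = 52391 - 43*√1138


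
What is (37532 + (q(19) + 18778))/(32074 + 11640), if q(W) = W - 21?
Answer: 28154/21857 ≈ 1.2881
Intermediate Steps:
q(W) = -21 + W
(37532 + (q(19) + 18778))/(32074 + 11640) = (37532 + ((-21 + 19) + 18778))/(32074 + 11640) = (37532 + (-2 + 18778))/43714 = (37532 + 18776)*(1/43714) = 56308*(1/43714) = 28154/21857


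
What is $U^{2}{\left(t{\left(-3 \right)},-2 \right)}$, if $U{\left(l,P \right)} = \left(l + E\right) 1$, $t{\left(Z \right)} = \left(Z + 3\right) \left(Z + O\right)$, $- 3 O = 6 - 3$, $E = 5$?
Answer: $25$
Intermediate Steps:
$O = -1$ ($O = - \frac{6 - 3}{3} = \left(- \frac{1}{3}\right) 3 = -1$)
$t{\left(Z \right)} = \left(-1 + Z\right) \left(3 + Z\right)$ ($t{\left(Z \right)} = \left(Z + 3\right) \left(Z - 1\right) = \left(3 + Z\right) \left(-1 + Z\right) = \left(-1 + Z\right) \left(3 + Z\right)$)
$U{\left(l,P \right)} = 5 + l$ ($U{\left(l,P \right)} = \left(l + 5\right) 1 = \left(5 + l\right) 1 = 5 + l$)
$U^{2}{\left(t{\left(-3 \right)},-2 \right)} = \left(5 + \left(-3 + \left(-3\right)^{2} + 2 \left(-3\right)\right)\right)^{2} = \left(5 - 0\right)^{2} = \left(5 + 0\right)^{2} = 5^{2} = 25$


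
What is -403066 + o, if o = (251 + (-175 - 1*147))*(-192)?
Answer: -389434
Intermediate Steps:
o = 13632 (o = (251 + (-175 - 147))*(-192) = (251 - 322)*(-192) = -71*(-192) = 13632)
-403066 + o = -403066 + 13632 = -389434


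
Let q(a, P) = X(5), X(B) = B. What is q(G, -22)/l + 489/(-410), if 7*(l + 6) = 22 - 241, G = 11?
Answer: -141979/107010 ≈ -1.3268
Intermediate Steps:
q(a, P) = 5
l = -261/7 (l = -6 + (22 - 241)/7 = -6 + (⅐)*(-219) = -6 - 219/7 = -261/7 ≈ -37.286)
q(G, -22)/l + 489/(-410) = 5/(-261/7) + 489/(-410) = 5*(-7/261) + 489*(-1/410) = -35/261 - 489/410 = -141979/107010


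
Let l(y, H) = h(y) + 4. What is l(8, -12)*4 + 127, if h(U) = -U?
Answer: 111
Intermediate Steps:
l(y, H) = 4 - y (l(y, H) = -y + 4 = 4 - y)
l(8, -12)*4 + 127 = (4 - 1*8)*4 + 127 = (4 - 8)*4 + 127 = -4*4 + 127 = -16 + 127 = 111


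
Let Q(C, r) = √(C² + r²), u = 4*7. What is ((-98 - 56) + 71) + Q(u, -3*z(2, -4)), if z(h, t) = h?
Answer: -83 + 2*√205 ≈ -54.364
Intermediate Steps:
u = 28
((-98 - 56) + 71) + Q(u, -3*z(2, -4)) = ((-98 - 56) + 71) + √(28² + (-3*2)²) = (-154 + 71) + √(784 + (-6)²) = -83 + √(784 + 36) = -83 + √820 = -83 + 2*√205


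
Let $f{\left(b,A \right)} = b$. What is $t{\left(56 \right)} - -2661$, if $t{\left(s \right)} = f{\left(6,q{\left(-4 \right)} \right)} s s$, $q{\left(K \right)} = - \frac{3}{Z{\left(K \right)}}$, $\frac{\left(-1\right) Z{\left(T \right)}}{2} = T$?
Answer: $21477$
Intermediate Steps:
$Z{\left(T \right)} = - 2 T$
$q{\left(K \right)} = \frac{3}{2 K}$ ($q{\left(K \right)} = - \frac{3}{\left(-2\right) K} = - 3 \left(- \frac{1}{2 K}\right) = \frac{3}{2 K}$)
$t{\left(s \right)} = 6 s^{2}$ ($t{\left(s \right)} = 6 s s = 6 s^{2}$)
$t{\left(56 \right)} - -2661 = 6 \cdot 56^{2} - -2661 = 6 \cdot 3136 + 2661 = 18816 + 2661 = 21477$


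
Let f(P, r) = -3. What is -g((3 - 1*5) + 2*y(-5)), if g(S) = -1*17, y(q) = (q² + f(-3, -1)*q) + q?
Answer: 17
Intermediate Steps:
y(q) = q² - 2*q (y(q) = (q² - 3*q) + q = q² - 2*q)
g(S) = -17
-g((3 - 1*5) + 2*y(-5)) = -1*(-17) = 17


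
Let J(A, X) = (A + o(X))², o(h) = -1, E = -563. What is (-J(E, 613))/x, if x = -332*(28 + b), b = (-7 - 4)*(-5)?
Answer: 79524/6889 ≈ 11.544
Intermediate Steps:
b = 55 (b = -11*(-5) = 55)
J(A, X) = (-1 + A)² (J(A, X) = (A - 1)² = (-1 + A)²)
x = -27556 (x = -332*(28 + 55) = -332*83 = -27556)
(-J(E, 613))/x = -(-1 - 563)²/(-27556) = -1*(-564)²*(-1/27556) = -1*318096*(-1/27556) = -318096*(-1/27556) = 79524/6889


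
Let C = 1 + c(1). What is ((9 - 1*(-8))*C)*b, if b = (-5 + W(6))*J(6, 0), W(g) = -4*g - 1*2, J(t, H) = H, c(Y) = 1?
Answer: 0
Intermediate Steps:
C = 2 (C = 1 + 1 = 2)
W(g) = -2 - 4*g (W(g) = -4*g - 2 = -2 - 4*g)
b = 0 (b = (-5 + (-2 - 4*6))*0 = (-5 + (-2 - 24))*0 = (-5 - 26)*0 = -31*0 = 0)
((9 - 1*(-8))*C)*b = ((9 - 1*(-8))*2)*0 = ((9 + 8)*2)*0 = (17*2)*0 = 34*0 = 0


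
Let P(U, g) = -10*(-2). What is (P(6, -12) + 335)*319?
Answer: 113245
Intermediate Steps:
P(U, g) = 20
(P(6, -12) + 335)*319 = (20 + 335)*319 = 355*319 = 113245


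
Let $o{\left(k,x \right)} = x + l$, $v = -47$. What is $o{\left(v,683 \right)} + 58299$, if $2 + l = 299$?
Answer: $59279$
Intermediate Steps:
$l = 297$ ($l = -2 + 299 = 297$)
$o{\left(k,x \right)} = 297 + x$ ($o{\left(k,x \right)} = x + 297 = 297 + x$)
$o{\left(v,683 \right)} + 58299 = \left(297 + 683\right) + 58299 = 980 + 58299 = 59279$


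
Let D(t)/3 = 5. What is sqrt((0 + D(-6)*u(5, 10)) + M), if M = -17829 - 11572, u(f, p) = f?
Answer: I*sqrt(29326) ≈ 171.25*I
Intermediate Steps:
D(t) = 15 (D(t) = 3*5 = 15)
M = -29401
sqrt((0 + D(-6)*u(5, 10)) + M) = sqrt((0 + 15*5) - 29401) = sqrt((0 + 75) - 29401) = sqrt(75 - 29401) = sqrt(-29326) = I*sqrt(29326)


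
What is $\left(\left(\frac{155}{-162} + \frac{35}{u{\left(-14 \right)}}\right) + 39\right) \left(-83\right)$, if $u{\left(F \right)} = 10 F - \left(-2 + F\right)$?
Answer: $- \frac{31479493}{10044} \approx -3134.2$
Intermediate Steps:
$u{\left(F \right)} = 2 + 9 F$
$\left(\left(\frac{155}{-162} + \frac{35}{u{\left(-14 \right)}}\right) + 39\right) \left(-83\right) = \left(\left(\frac{155}{-162} + \frac{35}{2 + 9 \left(-14\right)}\right) + 39\right) \left(-83\right) = \left(\left(155 \left(- \frac{1}{162}\right) + \frac{35}{2 - 126}\right) + 39\right) \left(-83\right) = \left(\left(- \frac{155}{162} + \frac{35}{-124}\right) + 39\right) \left(-83\right) = \left(\left(- \frac{155}{162} + 35 \left(- \frac{1}{124}\right)\right) + 39\right) \left(-83\right) = \left(\left(- \frac{155}{162} - \frac{35}{124}\right) + 39\right) \left(-83\right) = \left(- \frac{12445}{10044} + 39\right) \left(-83\right) = \frac{379271}{10044} \left(-83\right) = - \frac{31479493}{10044}$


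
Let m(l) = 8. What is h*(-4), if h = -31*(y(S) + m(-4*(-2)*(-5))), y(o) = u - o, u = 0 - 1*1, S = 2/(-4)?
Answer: 930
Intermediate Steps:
S = -½ (S = 2*(-¼) = -½ ≈ -0.50000)
u = -1 (u = 0 - 1 = -1)
y(o) = -1 - o
h = -465/2 (h = -31*((-1 - 1*(-½)) + 8) = -31*((-1 + ½) + 8) = -31*(-½ + 8) = -31*15/2 = -465/2 ≈ -232.50)
h*(-4) = -465/2*(-4) = 930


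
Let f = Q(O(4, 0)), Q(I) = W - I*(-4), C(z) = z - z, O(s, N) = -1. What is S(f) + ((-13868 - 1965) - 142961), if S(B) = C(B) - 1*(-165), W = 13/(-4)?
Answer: -158629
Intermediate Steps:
W = -13/4 (W = 13*(-¼) = -13/4 ≈ -3.2500)
C(z) = 0
Q(I) = -13/4 + 4*I (Q(I) = -13/4 - I*(-4) = -13/4 - (-4)*I = -13/4 + 4*I)
f = -29/4 (f = -13/4 + 4*(-1) = -13/4 - 4 = -29/4 ≈ -7.2500)
S(B) = 165 (S(B) = 0 - 1*(-165) = 0 + 165 = 165)
S(f) + ((-13868 - 1965) - 142961) = 165 + ((-13868 - 1965) - 142961) = 165 + (-15833 - 142961) = 165 - 158794 = -158629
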